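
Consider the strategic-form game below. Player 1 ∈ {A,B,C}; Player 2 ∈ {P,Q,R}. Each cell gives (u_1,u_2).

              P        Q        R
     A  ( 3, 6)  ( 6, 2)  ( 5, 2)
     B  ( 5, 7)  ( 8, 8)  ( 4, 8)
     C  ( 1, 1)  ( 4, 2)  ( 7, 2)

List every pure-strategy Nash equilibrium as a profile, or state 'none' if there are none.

(A,P): not NE [P1→B gives 5>3]
(A,Q): not NE [P1→B gives 8>6; P2→P gives 6>2]
(A,R): not NE [P1→C gives 7>5; P2→P gives 6>2]
(B,P): not NE [P2→R gives 8>7]
(B,Q): NE
(B,R): not NE [P1→C gives 7>4]
(C,P): not NE [P1→B gives 5>1; P2→R gives 2>1]
(C,Q): not NE [P1→B gives 8>4]
(C,R): NE

NE set: (B,Q), (C,R)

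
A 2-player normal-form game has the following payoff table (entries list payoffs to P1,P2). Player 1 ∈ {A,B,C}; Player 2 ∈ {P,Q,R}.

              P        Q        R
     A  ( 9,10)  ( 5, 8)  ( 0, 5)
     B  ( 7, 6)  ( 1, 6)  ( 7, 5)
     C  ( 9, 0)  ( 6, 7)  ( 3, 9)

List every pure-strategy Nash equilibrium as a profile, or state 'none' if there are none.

PSNE = {(A,P)}

(A,P): NE
(A,Q): not NE [P1→C gives 6>5; P2→P gives 10>8]
(A,R): not NE [P1→B gives 7>0; P2→P gives 10>5]
(B,P): not NE [P1→C gives 9>7]
(B,Q): not NE [P1→C gives 6>1]
(B,R): not NE [P2→Q gives 6>5]
(C,P): not NE [P2→R gives 9>0]
(C,Q): not NE [P2→R gives 9>7]
(C,R): not NE [P1→B gives 7>3]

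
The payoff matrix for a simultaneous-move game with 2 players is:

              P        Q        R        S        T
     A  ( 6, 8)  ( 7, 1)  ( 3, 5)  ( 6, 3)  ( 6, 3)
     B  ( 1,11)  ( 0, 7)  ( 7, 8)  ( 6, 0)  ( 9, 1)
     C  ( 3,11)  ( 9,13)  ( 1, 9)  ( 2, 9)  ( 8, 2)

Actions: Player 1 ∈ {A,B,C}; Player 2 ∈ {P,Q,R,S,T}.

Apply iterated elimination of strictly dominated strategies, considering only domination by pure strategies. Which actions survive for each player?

Remaining: P1:{A,C} P2:{P,Q}

P2 drop R (P beats it: A:8>5 B:11>8 C:11>9)
P2 drop S (P beats it: A:8>3 B:11>0 C:11>9)
P2 drop T (P beats it: A:8>3 B:11>1 C:11>2)
P1 drop B (A beats it: P:6>1 Q:7>0)
P1→{A,C} P2→{P,Q}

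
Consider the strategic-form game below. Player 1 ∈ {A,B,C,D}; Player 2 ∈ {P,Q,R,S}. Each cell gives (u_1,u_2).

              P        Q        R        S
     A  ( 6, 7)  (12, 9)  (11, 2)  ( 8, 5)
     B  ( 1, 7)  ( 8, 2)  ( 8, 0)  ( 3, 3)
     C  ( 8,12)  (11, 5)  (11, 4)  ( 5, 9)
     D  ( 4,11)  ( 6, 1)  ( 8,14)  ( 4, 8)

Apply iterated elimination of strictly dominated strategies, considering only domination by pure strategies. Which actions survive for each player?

Survivors P1:{A,C} P2:{P,Q}

P1 drop B (A beats it: P:6>1 Q:12>8 R:11>8 S:8>3)
P1 drop D (A beats it: P:6>4 Q:12>6 R:11>8 S:8>4)
P2 drop R (P beats it: A:7>2 C:12>4)
P2 drop S (P beats it: A:7>5 C:12>9)
P1→{A,C} P2→{P,Q}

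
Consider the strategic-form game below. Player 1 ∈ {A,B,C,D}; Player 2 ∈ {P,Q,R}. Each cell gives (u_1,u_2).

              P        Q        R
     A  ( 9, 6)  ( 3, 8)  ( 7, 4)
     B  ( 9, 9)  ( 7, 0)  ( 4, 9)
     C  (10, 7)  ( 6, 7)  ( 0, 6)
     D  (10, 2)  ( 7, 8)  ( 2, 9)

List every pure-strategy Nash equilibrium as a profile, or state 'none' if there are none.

PSNE = {(C,P)}

(A,P): not NE [P1→D gives 10>9; P2→Q gives 8>6]
(A,Q): not NE [P1→D gives 7>3]
(A,R): not NE [P2→Q gives 8>4]
(B,P): not NE [P1→D gives 10>9]
(B,Q): not NE [P2→R gives 9>0]
(B,R): not NE [P1→A gives 7>4]
(C,P): NE
(C,Q): not NE [P1→D gives 7>6]
(C,R): not NE [P1→A gives 7>0; P2→Q gives 7>6]
(D,P): not NE [P2→R gives 9>2]
(D,Q): not NE [P2→R gives 9>8]
(D,R): not NE [P1→A gives 7>2]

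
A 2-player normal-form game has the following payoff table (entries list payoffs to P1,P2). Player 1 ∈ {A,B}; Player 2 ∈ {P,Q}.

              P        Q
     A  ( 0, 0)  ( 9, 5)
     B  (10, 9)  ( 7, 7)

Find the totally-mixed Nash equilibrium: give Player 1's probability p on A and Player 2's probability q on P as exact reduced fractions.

P1 indiff ⇒ q·0+(1-q)·9 = q·10+(1-q)·7 ⇒ q(-10) = (1-q)(-2) ⇒ q = 1/6
P2 indiff ⇒ p·0+(1-p)·9 = p·5+(1-p)·7 ⇒ p(-5) = (1-p)(-2) ⇒ p = 2/7

p=2/7, q=1/6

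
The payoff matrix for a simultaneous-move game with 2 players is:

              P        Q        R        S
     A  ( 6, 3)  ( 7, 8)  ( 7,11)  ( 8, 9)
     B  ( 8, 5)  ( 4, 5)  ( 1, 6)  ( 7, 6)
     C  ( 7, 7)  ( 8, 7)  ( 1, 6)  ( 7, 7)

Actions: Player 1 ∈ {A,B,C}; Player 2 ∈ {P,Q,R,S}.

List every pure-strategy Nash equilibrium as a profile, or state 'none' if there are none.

(A,P): not NE [P1→B gives 8>6; P2→R gives 11>3]
(A,Q): not NE [P1→C gives 8>7; P2→R gives 11>8]
(A,R): NE
(A,S): not NE [P2→R gives 11>9]
(B,P): not NE [P2→S gives 6>5]
(B,Q): not NE [P1→C gives 8>4; P2→S gives 6>5]
(B,R): not NE [P1→A gives 7>1]
(B,S): not NE [P1→A gives 8>7]
(C,P): not NE [P1→B gives 8>7]
(C,Q): NE
(C,R): not NE [P1→A gives 7>1; P2→S gives 7>6]
(C,S): not NE [P1→A gives 8>7]

PSNE = {(A,R), (C,Q)}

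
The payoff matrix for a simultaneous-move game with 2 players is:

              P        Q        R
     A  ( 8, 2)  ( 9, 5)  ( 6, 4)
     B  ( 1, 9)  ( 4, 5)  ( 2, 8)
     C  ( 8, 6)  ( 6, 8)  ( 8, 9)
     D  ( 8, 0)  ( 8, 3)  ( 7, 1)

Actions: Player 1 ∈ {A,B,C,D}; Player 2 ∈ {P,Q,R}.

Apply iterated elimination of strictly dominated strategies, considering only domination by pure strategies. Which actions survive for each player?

P1 drop B (A beats it: P:8>1 Q:9>4 R:6>2)
P2 drop P (Q beats it: A:5>2 C:8>6 D:3>0)
P1→{A,C,D} P2→{Q,R}

Survivors P1:{A,C,D} P2:{Q,R}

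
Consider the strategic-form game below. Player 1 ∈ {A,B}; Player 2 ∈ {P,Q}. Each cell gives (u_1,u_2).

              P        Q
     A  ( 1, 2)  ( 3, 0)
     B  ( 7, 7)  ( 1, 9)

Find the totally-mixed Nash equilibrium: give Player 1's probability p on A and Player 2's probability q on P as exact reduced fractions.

p=1/2, q=1/4

P1 indiff ⇒ q·1+(1-q)·3 = q·7+(1-q)·1 ⇒ q(-6) = (1-q)(-2) ⇒ q = 1/4
P2 indiff ⇒ p·2+(1-p)·7 = p·0+(1-p)·9 ⇒ p(2) = (1-p)(2) ⇒ p = 1/2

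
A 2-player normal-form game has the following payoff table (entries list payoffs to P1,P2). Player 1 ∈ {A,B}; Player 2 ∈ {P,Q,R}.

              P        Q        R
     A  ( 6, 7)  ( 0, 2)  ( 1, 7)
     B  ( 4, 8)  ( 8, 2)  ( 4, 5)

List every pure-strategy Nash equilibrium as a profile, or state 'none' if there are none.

(A,P): NE
(A,Q): not NE [P1→B gives 8>0; P2→R gives 7>2]
(A,R): not NE [P1→B gives 4>1]
(B,P): not NE [P1→A gives 6>4]
(B,Q): not NE [P2→P gives 8>2]
(B,R): not NE [P2→P gives 8>5]

Nash profiles: (A,P)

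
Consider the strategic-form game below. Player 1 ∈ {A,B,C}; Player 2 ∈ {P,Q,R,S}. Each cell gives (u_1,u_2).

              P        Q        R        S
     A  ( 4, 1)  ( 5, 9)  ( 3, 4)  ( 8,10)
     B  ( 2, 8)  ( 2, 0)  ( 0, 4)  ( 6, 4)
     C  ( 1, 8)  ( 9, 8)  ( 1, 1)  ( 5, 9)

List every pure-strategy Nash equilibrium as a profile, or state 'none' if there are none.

NE set: (A,S)

(A,P): not NE [P2→S gives 10>1]
(A,Q): not NE [P1→C gives 9>5; P2→S gives 10>9]
(A,R): not NE [P2→S gives 10>4]
(A,S): NE
(B,P): not NE [P1→A gives 4>2]
(B,Q): not NE [P1→C gives 9>2; P2→P gives 8>0]
(B,R): not NE [P1→A gives 3>0; P2→P gives 8>4]
(B,S): not NE [P1→A gives 8>6; P2→P gives 8>4]
(C,P): not NE [P1→A gives 4>1; P2→S gives 9>8]
(C,Q): not NE [P2→S gives 9>8]
(C,R): not NE [P1→A gives 3>1; P2→S gives 9>1]
(C,S): not NE [P1→A gives 8>5]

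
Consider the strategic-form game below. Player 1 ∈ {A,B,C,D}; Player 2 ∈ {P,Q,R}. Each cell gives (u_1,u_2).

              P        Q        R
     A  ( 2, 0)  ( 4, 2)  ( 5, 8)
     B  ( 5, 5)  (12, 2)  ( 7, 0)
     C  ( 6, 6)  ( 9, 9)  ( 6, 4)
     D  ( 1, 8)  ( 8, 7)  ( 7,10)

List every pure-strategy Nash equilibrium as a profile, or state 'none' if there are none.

PSNE = {(D,R)}

(A,P): not NE [P1→C gives 6>2; P2→R gives 8>0]
(A,Q): not NE [P1→B gives 12>4; P2→R gives 8>2]
(A,R): not NE [P1→D gives 7>5]
(B,P): not NE [P1→C gives 6>5]
(B,Q): not NE [P2→P gives 5>2]
(B,R): not NE [P2→P gives 5>0]
(C,P): not NE [P2→Q gives 9>6]
(C,Q): not NE [P1→B gives 12>9]
(C,R): not NE [P1→D gives 7>6; P2→Q gives 9>4]
(D,P): not NE [P1→C gives 6>1; P2→R gives 10>8]
(D,Q): not NE [P1→B gives 12>8; P2→R gives 10>7]
(D,R): NE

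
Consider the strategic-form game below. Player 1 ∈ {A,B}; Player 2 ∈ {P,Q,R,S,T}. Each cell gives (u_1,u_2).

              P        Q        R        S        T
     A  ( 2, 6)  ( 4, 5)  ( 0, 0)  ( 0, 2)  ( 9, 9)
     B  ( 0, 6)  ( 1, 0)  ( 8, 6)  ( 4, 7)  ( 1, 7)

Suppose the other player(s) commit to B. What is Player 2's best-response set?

u_2(P vs B) = 6
u_2(Q vs B) = 0
u_2(R vs B) = 6
u_2(S vs B) = 7
u_2(T vs B) = 7
max payoff 7 at {S,T}

argmax u_2 = {S,T}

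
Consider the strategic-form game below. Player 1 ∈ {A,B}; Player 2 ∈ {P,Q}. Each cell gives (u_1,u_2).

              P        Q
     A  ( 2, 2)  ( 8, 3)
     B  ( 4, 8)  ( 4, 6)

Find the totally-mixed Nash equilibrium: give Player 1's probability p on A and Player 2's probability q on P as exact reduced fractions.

P1 indiff ⇒ q·2+(1-q)·8 = q·4+(1-q)·4 ⇒ q(-2) = (1-q)(-4) ⇒ q = 2/3
P2 indiff ⇒ p·2+(1-p)·8 = p·3+(1-p)·6 ⇒ p(-1) = (1-p)(-2) ⇒ p = 2/3

P1 mixes 2/3 on A; P2 mixes 2/3 on P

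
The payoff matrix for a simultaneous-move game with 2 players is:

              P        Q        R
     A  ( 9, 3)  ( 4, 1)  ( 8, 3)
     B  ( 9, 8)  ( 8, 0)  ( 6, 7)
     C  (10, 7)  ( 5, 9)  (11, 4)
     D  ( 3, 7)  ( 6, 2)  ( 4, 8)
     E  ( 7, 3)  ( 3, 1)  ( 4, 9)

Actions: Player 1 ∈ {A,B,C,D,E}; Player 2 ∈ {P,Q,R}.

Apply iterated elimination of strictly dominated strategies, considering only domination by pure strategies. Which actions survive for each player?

P1 drop A (C beats it: P:10>9 Q:5>4 R:11>8)
P1 drop D (B beats it: P:9>3 Q:8>6 R:6>4)
P1 drop E (B beats it: P:9>7 Q:8>3 R:6>4)
P2 drop R (P beats it: B:8>7 C:7>4)
P1→{B,C} P2→{P,Q}

IESDS → P1:{B,C} P2:{P,Q}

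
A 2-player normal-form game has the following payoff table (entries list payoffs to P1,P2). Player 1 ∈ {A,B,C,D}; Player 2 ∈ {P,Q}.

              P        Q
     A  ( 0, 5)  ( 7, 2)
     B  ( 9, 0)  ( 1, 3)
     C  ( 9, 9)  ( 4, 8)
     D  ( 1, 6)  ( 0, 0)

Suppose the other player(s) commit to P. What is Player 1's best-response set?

u_1(A vs P) = 0
u_1(B vs P) = 9
u_1(C vs P) = 9
u_1(D vs P) = 1
max payoff 9 at {B,C}

BR_1 = {B,C}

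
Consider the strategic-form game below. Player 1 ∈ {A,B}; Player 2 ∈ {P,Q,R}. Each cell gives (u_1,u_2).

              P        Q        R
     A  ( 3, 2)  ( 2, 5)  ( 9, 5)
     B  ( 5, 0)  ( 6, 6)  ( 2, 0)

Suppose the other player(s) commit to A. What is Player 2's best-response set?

BR_2 = {Q,R}

u_2(P vs A) = 2
u_2(Q vs A) = 5
u_2(R vs A) = 5
max payoff 5 at {Q,R}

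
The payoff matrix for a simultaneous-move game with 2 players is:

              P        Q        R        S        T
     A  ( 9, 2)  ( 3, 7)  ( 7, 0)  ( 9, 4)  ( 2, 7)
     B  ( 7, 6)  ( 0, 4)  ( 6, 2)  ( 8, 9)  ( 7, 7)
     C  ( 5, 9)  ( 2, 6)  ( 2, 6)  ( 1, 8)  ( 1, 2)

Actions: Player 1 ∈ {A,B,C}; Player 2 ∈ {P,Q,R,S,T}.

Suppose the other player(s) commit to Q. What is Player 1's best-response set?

argmax u_1 = {A}

u_1(A vs Q) = 3
u_1(B vs Q) = 0
u_1(C vs Q) = 2
max payoff 3 at {A}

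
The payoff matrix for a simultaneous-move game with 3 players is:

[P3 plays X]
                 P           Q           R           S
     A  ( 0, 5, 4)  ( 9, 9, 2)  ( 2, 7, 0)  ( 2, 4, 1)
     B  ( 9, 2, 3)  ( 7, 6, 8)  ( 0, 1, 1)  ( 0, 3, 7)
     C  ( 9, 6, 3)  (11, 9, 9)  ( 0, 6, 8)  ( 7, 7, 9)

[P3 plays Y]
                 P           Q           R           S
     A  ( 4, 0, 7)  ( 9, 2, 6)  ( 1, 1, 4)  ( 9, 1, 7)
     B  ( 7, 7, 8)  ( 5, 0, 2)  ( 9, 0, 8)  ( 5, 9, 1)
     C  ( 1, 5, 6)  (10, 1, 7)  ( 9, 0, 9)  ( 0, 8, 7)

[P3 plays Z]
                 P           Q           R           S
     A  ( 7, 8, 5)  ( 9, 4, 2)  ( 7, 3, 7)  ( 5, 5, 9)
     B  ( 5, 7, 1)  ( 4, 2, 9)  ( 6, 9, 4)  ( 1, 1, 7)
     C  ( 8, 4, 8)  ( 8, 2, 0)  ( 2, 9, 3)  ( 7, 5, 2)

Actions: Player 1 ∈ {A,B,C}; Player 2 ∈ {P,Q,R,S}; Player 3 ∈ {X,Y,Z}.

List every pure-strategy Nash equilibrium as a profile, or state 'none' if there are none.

(A,P,X): not NE [P1→C gives 9>0; P2→Q gives 9>5; P3→Y gives 7>4]
(A,P,Y): not NE [P1→B gives 7>4; P2→Q gives 2>0]
(A,P,Z): not NE [P1→C gives 8>7; P3→Y gives 7>5]
(A,Q,X): not NE [P1→C gives 11>9; P3→Y gives 6>2]
(A,Q,Y): not NE [P1→C gives 10>9]
(A,Q,Z): not NE [P2→P gives 8>4; P3→Y gives 6>2]
(A,R,X): not NE [P2→Q gives 9>7; P3→Z gives 7>0]
(A,R,Y): not NE [P1→C gives 9>1; P2→Q gives 2>1; P3→Z gives 7>4]
(A,R,Z): not NE [P2→P gives 8>3]
(A,S,X): not NE [P1→C gives 7>2; P2→Q gives 9>4; P3→Z gives 9>1]
(A,S,Y): not NE [P2→Q gives 2>1; P3→Z gives 9>7]
(A,S,Z): not NE [P1→C gives 7>5; P2→P gives 8>5]
(B,P,X): not NE [P2→Q gives 6>2; P3→Y gives 8>3]
(B,P,Y): not NE [P2→S gives 9>7]
(B,P,Z): not NE [P1→C gives 8>5; P2→R gives 9>7; P3→Y gives 8>1]
(B,Q,X): not NE [P1→C gives 11>7; P3→Z gives 9>8]
(B,Q,Y): not NE [P1→C gives 10>5; P2→S gives 9>0; P3→Z gives 9>2]
(B,Q,Z): not NE [P1→A gives 9>4; P2→R gives 9>2]
(B,R,X): not NE [P1→A gives 2>0; P2→Q gives 6>1; P3→Y gives 8>1]
(B,R,Y): not NE [P2→S gives 9>0]
(B,R,Z): not NE [P1→A gives 7>6; P3→Y gives 8>4]
(B,S,X): not NE [P1→C gives 7>0; P2→Q gives 6>3]
(B,S,Y): not NE [P1→A gives 9>5; P3→Z gives 7>1]
(B,S,Z): not NE [P1→C gives 7>1; P2→R gives 9>1]
(C,P,X): not NE [P2→Q gives 9>6; P3→Z gives 8>3]
(C,P,Y): not NE [P1→B gives 7>1; P2→S gives 8>5; P3→Z gives 8>6]
(C,P,Z): not NE [P2→R gives 9>4]
(C,Q,X): NE
(C,Q,Y): not NE [P2→S gives 8>1; P3→X gives 9>7]
(C,Q,Z): not NE [P1→A gives 9>8; P2→R gives 9>2; P3→X gives 9>0]
(C,R,X): not NE [P1→A gives 2>0; P2→Q gives 9>6; P3→Y gives 9>8]
(C,R,Y): not NE [P2→S gives 8>0]
(C,R,Z): not NE [P1→A gives 7>2; P3→Y gives 9>3]
(C,S,X): not NE [P2→Q gives 9>7]
(C,S,Y): not NE [P1→A gives 9>0; P3→X gives 9>7]
(C,S,Z): not NE [P2→R gives 9>5; P3→X gives 9>2]

PSNE = {(C,Q,X)}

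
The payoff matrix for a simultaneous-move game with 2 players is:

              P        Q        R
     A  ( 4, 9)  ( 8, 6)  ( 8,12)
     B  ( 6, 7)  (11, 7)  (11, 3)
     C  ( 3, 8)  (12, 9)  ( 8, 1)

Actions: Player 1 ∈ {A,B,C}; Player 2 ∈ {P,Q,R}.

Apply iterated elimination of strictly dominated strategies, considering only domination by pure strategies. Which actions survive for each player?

Survivors P1:{B,C} P2:{P,Q}

P1 drop A (B beats it: P:6>4 Q:11>8 R:11>8)
P2 drop R (P beats it: B:7>3 C:8>1)
P1→{B,C} P2→{P,Q}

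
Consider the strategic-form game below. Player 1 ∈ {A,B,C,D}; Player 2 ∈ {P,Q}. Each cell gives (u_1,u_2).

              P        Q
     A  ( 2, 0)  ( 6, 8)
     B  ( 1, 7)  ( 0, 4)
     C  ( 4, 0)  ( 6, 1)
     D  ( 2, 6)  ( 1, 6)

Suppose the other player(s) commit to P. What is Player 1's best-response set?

u_1(A vs P) = 2
u_1(B vs P) = 1
u_1(C vs P) = 4
u_1(D vs P) = 2
max payoff 4 at {C}

argmax u_1 = {C}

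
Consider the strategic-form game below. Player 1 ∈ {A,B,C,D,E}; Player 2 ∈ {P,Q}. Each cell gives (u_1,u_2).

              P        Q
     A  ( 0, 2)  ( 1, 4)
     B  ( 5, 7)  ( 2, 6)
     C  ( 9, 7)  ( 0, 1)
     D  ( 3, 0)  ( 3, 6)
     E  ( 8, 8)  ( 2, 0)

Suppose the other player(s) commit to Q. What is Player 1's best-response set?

BR_1 = {D}

u_1(A vs Q) = 1
u_1(B vs Q) = 2
u_1(C vs Q) = 0
u_1(D vs Q) = 3
u_1(E vs Q) = 2
max payoff 3 at {D}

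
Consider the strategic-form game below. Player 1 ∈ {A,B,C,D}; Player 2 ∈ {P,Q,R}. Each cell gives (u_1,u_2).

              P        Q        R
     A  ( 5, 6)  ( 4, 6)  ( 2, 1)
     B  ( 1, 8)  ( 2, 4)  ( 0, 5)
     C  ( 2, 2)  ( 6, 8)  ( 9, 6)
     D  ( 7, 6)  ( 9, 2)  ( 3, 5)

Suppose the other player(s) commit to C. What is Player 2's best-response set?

P2 best: {Q}

u_2(P vs C) = 2
u_2(Q vs C) = 8
u_2(R vs C) = 6
max payoff 8 at {Q}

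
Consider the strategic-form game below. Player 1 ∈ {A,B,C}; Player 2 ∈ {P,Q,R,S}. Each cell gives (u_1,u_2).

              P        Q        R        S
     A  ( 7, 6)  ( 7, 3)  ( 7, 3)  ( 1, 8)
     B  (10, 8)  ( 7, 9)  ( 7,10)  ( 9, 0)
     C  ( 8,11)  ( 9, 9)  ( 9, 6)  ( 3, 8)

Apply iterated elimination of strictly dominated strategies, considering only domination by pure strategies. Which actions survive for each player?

P1 drop A (C beats it: P:8>7 Q:9>7 R:9>7 S:3>1)
P2 drop S (P beats it: B:8>0 C:11>8)
P1→{B,C} P2→{P,Q,R}

Remaining: P1:{B,C} P2:{P,Q,R}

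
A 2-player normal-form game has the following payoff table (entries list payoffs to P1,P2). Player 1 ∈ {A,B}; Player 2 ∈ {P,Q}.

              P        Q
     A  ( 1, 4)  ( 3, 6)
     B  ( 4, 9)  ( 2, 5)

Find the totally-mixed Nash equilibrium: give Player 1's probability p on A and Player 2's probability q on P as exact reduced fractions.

P1 indiff ⇒ q·1+(1-q)·3 = q·4+(1-q)·2 ⇒ q(-3) = (1-q)(-1) ⇒ q = 1/4
P2 indiff ⇒ p·4+(1-p)·9 = p·6+(1-p)·5 ⇒ p(-2) = (1-p)(-4) ⇒ p = 2/3

(p,q) = (2/3, 1/4)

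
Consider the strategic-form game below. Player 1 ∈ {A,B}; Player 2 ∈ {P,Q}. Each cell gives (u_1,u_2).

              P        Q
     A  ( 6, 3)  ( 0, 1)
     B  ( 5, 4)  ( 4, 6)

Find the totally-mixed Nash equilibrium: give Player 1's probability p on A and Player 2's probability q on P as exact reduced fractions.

P1 indiff ⇒ q·6+(1-q)·0 = q·5+(1-q)·4 ⇒ q(1) = (1-q)(4) ⇒ q = 4/5
P2 indiff ⇒ p·3+(1-p)·4 = p·1+(1-p)·6 ⇒ p(2) = (1-p)(2) ⇒ p = 1/2

p=1/2, q=4/5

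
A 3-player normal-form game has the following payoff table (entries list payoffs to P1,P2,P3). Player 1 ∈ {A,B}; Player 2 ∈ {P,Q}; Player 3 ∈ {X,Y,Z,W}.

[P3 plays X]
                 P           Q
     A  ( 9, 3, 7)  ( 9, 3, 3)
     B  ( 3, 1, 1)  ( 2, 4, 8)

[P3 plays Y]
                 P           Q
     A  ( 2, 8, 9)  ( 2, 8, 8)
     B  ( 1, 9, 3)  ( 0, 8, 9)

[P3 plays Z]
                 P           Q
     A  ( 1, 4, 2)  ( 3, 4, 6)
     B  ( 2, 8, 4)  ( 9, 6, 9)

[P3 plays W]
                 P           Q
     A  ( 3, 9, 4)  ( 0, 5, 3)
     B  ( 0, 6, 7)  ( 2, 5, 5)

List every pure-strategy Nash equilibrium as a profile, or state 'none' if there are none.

NE set: (A,P,Y), (A,Q,Y)

(A,P,X): not NE [P3→Y gives 9>7]
(A,P,Y): NE
(A,P,Z): not NE [P1→B gives 2>1; P3→Y gives 9>2]
(A,P,W): not NE [P3→Y gives 9>4]
(A,Q,X): not NE [P3→Y gives 8>3]
(A,Q,Y): NE
(A,Q,Z): not NE [P1→B gives 9>3; P3→Y gives 8>6]
(A,Q,W): not NE [P1→B gives 2>0; P2→P gives 9>5; P3→Y gives 8>3]
(B,P,X): not NE [P1→A gives 9>3; P2→Q gives 4>1; P3→W gives 7>1]
(B,P,Y): not NE [P1→A gives 2>1; P3→W gives 7>3]
(B,P,Z): not NE [P3→W gives 7>4]
(B,P,W): not NE [P1→A gives 3>0]
(B,Q,X): not NE [P1→A gives 9>2; P3→Z gives 9>8]
(B,Q,Y): not NE [P1→A gives 2>0; P2→P gives 9>8]
(B,Q,Z): not NE [P2→P gives 8>6]
(B,Q,W): not NE [P2→P gives 6>5; P3→Z gives 9>5]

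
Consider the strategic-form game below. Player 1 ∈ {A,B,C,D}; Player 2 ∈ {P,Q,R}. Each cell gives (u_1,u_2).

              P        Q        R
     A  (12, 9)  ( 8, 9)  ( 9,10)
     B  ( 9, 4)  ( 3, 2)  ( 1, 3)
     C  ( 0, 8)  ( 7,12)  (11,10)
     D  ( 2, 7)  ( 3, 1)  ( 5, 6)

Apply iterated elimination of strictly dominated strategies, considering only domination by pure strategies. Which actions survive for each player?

IESDS → P1:{A,C} P2:{Q,R}

P1 drop B (A beats it: P:12>9 Q:8>3 R:9>1)
P1 drop D (A beats it: P:12>2 Q:8>3 R:9>5)
P2 drop P (R beats it: A:10>9 C:10>8)
P1→{A,C} P2→{Q,R}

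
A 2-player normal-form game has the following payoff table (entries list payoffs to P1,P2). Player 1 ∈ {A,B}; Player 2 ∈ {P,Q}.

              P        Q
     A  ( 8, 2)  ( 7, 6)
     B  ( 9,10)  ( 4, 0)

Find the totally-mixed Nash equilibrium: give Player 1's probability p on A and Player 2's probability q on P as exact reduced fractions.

P1 mixes 5/7 on A; P2 mixes 3/4 on P

P1 indiff ⇒ q·8+(1-q)·7 = q·9+(1-q)·4 ⇒ q(-1) = (1-q)(-3) ⇒ q = 3/4
P2 indiff ⇒ p·2+(1-p)·10 = p·6+(1-p)·0 ⇒ p(-4) = (1-p)(-10) ⇒ p = 5/7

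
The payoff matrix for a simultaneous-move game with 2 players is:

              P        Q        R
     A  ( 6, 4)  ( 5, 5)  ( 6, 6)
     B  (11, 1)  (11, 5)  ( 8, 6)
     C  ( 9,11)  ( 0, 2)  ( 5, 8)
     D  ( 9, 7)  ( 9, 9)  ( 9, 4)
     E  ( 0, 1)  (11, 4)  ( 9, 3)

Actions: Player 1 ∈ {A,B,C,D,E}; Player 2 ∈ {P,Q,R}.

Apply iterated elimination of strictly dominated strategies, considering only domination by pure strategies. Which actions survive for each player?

P1 drop A (B beats it: P:11>6 Q:11>5 R:8>6)
P1 drop C (B beats it: P:11>9 Q:11>0 R:8>5)
P2 drop P (Q beats it: B:5>1 D:9>7 E:4>1)
P1→{B,D,E} P2→{Q,R}

IESDS → P1:{B,D,E} P2:{Q,R}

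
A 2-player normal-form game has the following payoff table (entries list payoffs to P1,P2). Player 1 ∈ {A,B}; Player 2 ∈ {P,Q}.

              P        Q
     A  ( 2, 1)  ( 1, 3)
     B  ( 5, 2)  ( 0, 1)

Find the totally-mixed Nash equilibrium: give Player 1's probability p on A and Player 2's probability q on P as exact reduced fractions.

p=1/3, q=1/4

P1 indiff ⇒ q·2+(1-q)·1 = q·5+(1-q)·0 ⇒ q(-3) = (1-q)(-1) ⇒ q = 1/4
P2 indiff ⇒ p·1+(1-p)·2 = p·3+(1-p)·1 ⇒ p(-2) = (1-p)(-1) ⇒ p = 1/3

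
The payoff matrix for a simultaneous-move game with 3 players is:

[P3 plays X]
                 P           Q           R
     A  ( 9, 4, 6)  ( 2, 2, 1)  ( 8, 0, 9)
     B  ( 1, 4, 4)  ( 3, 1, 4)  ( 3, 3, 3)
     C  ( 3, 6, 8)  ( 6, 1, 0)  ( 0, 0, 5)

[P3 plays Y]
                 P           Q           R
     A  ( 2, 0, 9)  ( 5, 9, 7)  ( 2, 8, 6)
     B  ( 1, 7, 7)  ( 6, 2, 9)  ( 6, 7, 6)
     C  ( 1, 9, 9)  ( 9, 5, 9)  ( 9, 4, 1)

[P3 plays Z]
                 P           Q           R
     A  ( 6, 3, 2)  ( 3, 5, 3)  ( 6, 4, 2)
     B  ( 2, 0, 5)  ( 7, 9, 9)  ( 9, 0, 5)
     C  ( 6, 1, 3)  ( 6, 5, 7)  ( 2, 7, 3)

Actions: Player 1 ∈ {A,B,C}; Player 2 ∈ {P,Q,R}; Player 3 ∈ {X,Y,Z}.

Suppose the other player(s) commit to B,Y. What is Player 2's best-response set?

u_2(P vs B,Y) = 7
u_2(Q vs B,Y) = 2
u_2(R vs B,Y) = 7
max payoff 7 at {P,R}

BR_2 = {P,R}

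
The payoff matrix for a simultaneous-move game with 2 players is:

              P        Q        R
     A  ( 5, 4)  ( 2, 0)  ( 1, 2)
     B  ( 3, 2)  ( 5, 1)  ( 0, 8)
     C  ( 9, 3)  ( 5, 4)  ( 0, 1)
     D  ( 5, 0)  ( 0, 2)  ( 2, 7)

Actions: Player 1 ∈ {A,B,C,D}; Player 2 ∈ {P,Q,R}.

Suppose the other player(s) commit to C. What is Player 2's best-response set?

BR_2 = {Q}

u_2(P vs C) = 3
u_2(Q vs C) = 4
u_2(R vs C) = 1
max payoff 4 at {Q}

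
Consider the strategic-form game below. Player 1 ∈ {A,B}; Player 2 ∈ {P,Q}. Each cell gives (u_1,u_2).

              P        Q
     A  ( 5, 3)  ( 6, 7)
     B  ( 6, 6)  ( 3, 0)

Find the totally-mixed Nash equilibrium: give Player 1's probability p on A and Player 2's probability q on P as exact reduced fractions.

P1 indiff ⇒ q·5+(1-q)·6 = q·6+(1-q)·3 ⇒ q(-1) = (1-q)(-3) ⇒ q = 3/4
P2 indiff ⇒ p·3+(1-p)·6 = p·7+(1-p)·0 ⇒ p(-4) = (1-p)(-6) ⇒ p = 3/5

p=3/5, q=3/4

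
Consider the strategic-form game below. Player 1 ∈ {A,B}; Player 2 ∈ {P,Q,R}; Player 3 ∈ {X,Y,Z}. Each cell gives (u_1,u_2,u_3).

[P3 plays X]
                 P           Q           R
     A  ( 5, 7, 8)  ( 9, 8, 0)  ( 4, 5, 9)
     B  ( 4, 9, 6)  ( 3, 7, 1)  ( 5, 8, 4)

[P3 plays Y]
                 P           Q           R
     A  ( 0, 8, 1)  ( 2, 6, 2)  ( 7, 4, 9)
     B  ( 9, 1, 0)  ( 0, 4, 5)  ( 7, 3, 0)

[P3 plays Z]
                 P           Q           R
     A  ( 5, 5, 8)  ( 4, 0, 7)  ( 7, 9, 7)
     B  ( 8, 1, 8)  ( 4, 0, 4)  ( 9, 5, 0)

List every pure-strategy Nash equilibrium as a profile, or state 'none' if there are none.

No pure NE.

(A,P,X): not NE [P2→Q gives 8>7]
(A,P,Y): not NE [P1→B gives 9>0; P3→Z gives 8>1]
(A,P,Z): not NE [P1→B gives 8>5; P2→R gives 9>5]
(A,Q,X): not NE [P3→Z gives 7>0]
(A,Q,Y): not NE [P2→P gives 8>6; P3→Z gives 7>2]
(A,Q,Z): not NE [P2→R gives 9>0]
(A,R,X): not NE [P1→B gives 5>4; P2→Q gives 8>5]
(A,R,Y): not NE [P2→P gives 8>4]
(A,R,Z): not NE [P1→B gives 9>7; P3→Y gives 9>7]
(B,P,X): not NE [P1→A gives 5>4; P3→Z gives 8>6]
(B,P,Y): not NE [P2→Q gives 4>1; P3→Z gives 8>0]
(B,P,Z): not NE [P2→R gives 5>1]
(B,Q,X): not NE [P1→A gives 9>3; P2→P gives 9>7; P3→Y gives 5>1]
(B,Q,Y): not NE [P1→A gives 2>0]
(B,Q,Z): not NE [P2→R gives 5>0; P3→Y gives 5>4]
(B,R,X): not NE [P2→P gives 9>8]
(B,R,Y): not NE [P2→Q gives 4>3; P3→X gives 4>0]
(B,R,Z): not NE [P3→X gives 4>0]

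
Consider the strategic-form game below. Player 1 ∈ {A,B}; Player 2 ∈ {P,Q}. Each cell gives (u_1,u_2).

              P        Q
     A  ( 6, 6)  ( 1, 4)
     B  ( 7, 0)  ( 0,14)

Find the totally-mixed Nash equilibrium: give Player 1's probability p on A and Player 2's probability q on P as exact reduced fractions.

p=7/8, q=1/2

P1 indiff ⇒ q·6+(1-q)·1 = q·7+(1-q)·0 ⇒ q(-1) = (1-q)(-1) ⇒ q = 1/2
P2 indiff ⇒ p·6+(1-p)·0 = p·4+(1-p)·14 ⇒ p(2) = (1-p)(14) ⇒ p = 7/8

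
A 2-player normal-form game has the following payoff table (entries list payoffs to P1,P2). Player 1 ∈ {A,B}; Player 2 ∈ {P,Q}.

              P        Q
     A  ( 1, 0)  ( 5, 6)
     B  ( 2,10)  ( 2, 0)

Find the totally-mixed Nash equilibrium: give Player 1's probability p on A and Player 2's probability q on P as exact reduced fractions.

p=5/8, q=3/4

P1 indiff ⇒ q·1+(1-q)·5 = q·2+(1-q)·2 ⇒ q(-1) = (1-q)(-3) ⇒ q = 3/4
P2 indiff ⇒ p·0+(1-p)·10 = p·6+(1-p)·0 ⇒ p(-6) = (1-p)(-10) ⇒ p = 5/8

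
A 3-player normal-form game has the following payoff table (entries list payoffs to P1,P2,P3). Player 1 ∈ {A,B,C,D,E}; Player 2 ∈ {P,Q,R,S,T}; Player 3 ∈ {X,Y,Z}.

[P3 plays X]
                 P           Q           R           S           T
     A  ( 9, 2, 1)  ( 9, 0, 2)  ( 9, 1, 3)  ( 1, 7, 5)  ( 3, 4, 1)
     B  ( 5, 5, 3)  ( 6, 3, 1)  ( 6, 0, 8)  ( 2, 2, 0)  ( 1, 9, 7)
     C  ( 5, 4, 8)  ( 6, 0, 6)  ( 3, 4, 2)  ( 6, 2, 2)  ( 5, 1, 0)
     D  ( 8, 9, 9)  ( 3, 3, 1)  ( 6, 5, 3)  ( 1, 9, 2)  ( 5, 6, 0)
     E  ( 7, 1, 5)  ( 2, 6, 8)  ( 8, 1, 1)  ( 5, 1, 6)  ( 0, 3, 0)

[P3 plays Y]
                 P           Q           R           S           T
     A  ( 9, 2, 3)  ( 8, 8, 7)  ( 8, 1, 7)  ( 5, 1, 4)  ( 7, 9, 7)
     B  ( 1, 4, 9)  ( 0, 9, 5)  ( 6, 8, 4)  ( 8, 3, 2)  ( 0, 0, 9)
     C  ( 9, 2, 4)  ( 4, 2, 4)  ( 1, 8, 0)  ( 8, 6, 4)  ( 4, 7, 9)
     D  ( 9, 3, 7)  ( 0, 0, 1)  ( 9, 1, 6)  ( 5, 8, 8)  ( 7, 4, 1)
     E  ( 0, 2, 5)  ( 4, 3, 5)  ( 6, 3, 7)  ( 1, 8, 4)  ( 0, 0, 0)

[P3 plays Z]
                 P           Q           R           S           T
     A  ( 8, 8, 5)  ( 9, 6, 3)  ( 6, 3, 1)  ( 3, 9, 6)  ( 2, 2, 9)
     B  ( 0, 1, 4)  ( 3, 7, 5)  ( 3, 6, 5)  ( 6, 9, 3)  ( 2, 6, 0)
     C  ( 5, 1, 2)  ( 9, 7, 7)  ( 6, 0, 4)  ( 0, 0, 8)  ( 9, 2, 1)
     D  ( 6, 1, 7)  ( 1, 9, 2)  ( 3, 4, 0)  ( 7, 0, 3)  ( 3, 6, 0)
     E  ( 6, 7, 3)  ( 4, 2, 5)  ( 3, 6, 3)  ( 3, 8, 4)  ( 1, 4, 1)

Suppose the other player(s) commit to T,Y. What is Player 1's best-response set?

u_1(A vs T,Y) = 7
u_1(B vs T,Y) = 0
u_1(C vs T,Y) = 4
u_1(D vs T,Y) = 7
u_1(E vs T,Y) = 0
max payoff 7 at {A,D}

P1 best: {A,D}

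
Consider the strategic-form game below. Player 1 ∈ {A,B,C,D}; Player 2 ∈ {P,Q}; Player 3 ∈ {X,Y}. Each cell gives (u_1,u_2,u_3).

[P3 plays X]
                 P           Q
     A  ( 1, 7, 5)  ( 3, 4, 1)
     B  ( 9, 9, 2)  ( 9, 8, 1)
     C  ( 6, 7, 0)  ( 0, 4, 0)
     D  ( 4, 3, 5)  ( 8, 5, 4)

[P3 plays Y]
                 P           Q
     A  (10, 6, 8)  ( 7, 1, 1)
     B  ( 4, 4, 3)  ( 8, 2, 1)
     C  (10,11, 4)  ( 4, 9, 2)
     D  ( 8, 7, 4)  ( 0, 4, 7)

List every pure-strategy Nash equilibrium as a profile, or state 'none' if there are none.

(A,P,X): not NE [P1→B gives 9>1; P3→Y gives 8>5]
(A,P,Y): NE
(A,Q,X): not NE [P1→B gives 9>3; P2→P gives 7>4]
(A,Q,Y): not NE [P1→B gives 8>7; P2→P gives 6>1]
(B,P,X): not NE [P3→Y gives 3>2]
(B,P,Y): not NE [P1→C gives 10>4]
(B,Q,X): not NE [P2→P gives 9>8]
(B,Q,Y): not NE [P2→P gives 4>2]
(C,P,X): not NE [P1→B gives 9>6; P3→Y gives 4>0]
(C,P,Y): NE
(C,Q,X): not NE [P1→B gives 9>0; P2→P gives 7>4; P3→Y gives 2>0]
(C,Q,Y): not NE [P1→B gives 8>4; P2→P gives 11>9]
(D,P,X): not NE [P1→B gives 9>4; P2→Q gives 5>3]
(D,P,Y): not NE [P1→C gives 10>8; P3→X gives 5>4]
(D,Q,X): not NE [P1→B gives 9>8; P3→Y gives 7>4]
(D,Q,Y): not NE [P1→B gives 8>0; P2→P gives 7>4]

PSNE = {(A,P,Y), (C,P,Y)}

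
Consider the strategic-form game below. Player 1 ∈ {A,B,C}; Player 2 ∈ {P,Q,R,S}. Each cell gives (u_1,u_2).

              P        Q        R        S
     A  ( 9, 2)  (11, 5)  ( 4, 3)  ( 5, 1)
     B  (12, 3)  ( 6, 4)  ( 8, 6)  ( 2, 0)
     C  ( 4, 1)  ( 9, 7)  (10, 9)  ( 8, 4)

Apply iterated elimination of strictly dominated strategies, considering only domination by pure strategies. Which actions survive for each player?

IESDS → P1:{A,C} P2:{Q,R}

P2 drop P (Q beats it: A:5>2 B:4>3 C:7>1)
P1 drop B (C beats it: Q:9>6 R:10>8 S:8>2)
P2 drop S (Q beats it: A:5>1 C:7>4)
P1→{A,C} P2→{Q,R}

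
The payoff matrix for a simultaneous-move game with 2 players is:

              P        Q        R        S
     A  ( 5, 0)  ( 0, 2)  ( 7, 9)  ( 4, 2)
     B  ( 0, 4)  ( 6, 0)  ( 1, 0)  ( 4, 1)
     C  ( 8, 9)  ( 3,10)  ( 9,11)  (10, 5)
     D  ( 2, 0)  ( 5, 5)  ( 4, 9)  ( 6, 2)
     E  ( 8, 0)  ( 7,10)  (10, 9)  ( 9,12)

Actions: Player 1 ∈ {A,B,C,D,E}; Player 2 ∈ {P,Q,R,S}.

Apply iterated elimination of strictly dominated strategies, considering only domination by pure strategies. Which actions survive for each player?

Remaining: P1:{C,E} P2:{Q,R,S}

P1 drop A (C beats it: P:8>5 Q:3>0 R:9>7 S:10>4)
P1 drop B (E beats it: P:8>0 Q:7>6 R:10>1 S:9>4)
P1 drop D (E beats it: P:8>2 Q:7>5 R:10>4 S:9>6)
P2 drop P (Q beats it: C:10>9 E:10>0)
P1→{C,E} P2→{Q,R,S}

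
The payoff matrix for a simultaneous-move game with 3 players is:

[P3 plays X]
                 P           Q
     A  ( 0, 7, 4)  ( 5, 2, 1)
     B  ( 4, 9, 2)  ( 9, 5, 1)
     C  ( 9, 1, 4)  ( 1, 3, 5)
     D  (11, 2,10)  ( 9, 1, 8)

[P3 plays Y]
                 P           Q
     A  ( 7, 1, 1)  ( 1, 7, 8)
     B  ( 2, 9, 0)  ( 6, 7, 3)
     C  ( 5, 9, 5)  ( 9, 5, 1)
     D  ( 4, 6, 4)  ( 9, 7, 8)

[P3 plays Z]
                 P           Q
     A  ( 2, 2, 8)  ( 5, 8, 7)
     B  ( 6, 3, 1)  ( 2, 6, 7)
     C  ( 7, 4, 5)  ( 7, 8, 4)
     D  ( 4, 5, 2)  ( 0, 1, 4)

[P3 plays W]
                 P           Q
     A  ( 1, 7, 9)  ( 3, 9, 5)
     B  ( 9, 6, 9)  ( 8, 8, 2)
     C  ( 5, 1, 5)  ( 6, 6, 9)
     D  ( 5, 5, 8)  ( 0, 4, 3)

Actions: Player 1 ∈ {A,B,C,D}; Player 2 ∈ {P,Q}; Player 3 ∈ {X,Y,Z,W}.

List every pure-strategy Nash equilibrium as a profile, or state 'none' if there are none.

Nash profiles: (D,P,X), (D,Q,Y)

(A,P,X): not NE [P1→D gives 11>0; P3→W gives 9>4]
(A,P,Y): not NE [P2→Q gives 7>1; P3→W gives 9>1]
(A,P,Z): not NE [P1→C gives 7>2; P2→Q gives 8>2; P3→W gives 9>8]
(A,P,W): not NE [P1→B gives 9>1; P2→Q gives 9>7]
(A,Q,X): not NE [P1→D gives 9>5; P2→P gives 7>2; P3→Y gives 8>1]
(A,Q,Y): not NE [P1→D gives 9>1]
(A,Q,Z): not NE [P1→C gives 7>5; P3→Y gives 8>7]
(A,Q,W): not NE [P1→B gives 8>3; P3→Y gives 8>5]
(B,P,X): not NE [P1→D gives 11>4; P3→W gives 9>2]
(B,P,Y): not NE [P1→A gives 7>2; P3→W gives 9>0]
(B,P,Z): not NE [P1→C gives 7>6; P2→Q gives 6>3; P3→W gives 9>1]
(B,P,W): not NE [P2→Q gives 8>6]
(B,Q,X): not NE [P2→P gives 9>5; P3→Z gives 7>1]
(B,Q,Y): not NE [P1→D gives 9>6; P2→P gives 9>7; P3→Z gives 7>3]
(B,Q,Z): not NE [P1→C gives 7>2]
(B,Q,W): not NE [P3→Z gives 7>2]
(C,P,X): not NE [P1→D gives 11>9; P2→Q gives 3>1; P3→W gives 5>4]
(C,P,Y): not NE [P1→A gives 7>5]
(C,P,Z): not NE [P2→Q gives 8>4]
(C,P,W): not NE [P1→B gives 9>5; P2→Q gives 6>1]
(C,Q,X): not NE [P1→D gives 9>1; P3→W gives 9>5]
(C,Q,Y): not NE [P2→P gives 9>5; P3→W gives 9>1]
(C,Q,Z): not NE [P3→W gives 9>4]
(C,Q,W): not NE [P1→B gives 8>6]
(D,P,X): NE
(D,P,Y): not NE [P1→A gives 7>4; P2→Q gives 7>6; P3→X gives 10>4]
(D,P,Z): not NE [P1→C gives 7>4; P3→X gives 10>2]
(D,P,W): not NE [P1→B gives 9>5; P3→X gives 10>8]
(D,Q,X): not NE [P2→P gives 2>1]
(D,Q,Y): NE
(D,Q,Z): not NE [P1→C gives 7>0; P2→P gives 5>1; P3→Y gives 8>4]
(D,Q,W): not NE [P1→B gives 8>0; P2→P gives 5>4; P3→Y gives 8>3]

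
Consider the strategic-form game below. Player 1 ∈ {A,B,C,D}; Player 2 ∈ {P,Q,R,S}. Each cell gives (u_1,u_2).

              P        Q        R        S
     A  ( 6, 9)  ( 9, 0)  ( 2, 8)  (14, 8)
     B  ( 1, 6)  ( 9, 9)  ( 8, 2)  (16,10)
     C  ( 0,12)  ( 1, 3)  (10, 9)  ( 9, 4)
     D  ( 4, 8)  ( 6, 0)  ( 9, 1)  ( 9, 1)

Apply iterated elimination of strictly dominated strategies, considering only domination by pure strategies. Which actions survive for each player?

Remaining: P1:{A,B} P2:{P,S}

P2 drop Q (S beats it: A:8>0 B:10>9 C:4>3 D:1>0)
P2 drop R (P beats it: A:9>8 B:6>2 C:12>9 D:8>1)
P1 drop C (A beats it: P:6>0 S:14>9)
P1 drop D (A beats it: P:6>4 S:14>9)
P1→{A,B} P2→{P,S}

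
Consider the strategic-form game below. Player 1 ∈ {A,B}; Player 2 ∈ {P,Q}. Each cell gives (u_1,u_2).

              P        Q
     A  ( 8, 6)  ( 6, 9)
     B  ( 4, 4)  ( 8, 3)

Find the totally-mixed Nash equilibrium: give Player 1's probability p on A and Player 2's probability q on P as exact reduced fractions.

P1 indiff ⇒ q·8+(1-q)·6 = q·4+(1-q)·8 ⇒ q(4) = (1-q)(2) ⇒ q = 1/3
P2 indiff ⇒ p·6+(1-p)·4 = p·9+(1-p)·3 ⇒ p(-3) = (1-p)(-1) ⇒ p = 1/4

P1 mixes 1/4 on A; P2 mixes 1/3 on P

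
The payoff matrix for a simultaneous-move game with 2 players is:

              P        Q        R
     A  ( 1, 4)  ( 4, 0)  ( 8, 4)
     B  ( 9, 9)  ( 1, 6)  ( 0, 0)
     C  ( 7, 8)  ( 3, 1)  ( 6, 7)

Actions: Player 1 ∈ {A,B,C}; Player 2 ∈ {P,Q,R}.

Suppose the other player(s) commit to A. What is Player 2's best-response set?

u_2(P vs A) = 4
u_2(Q vs A) = 0
u_2(R vs A) = 4
max payoff 4 at {P,R}

BR_2 = {P,R}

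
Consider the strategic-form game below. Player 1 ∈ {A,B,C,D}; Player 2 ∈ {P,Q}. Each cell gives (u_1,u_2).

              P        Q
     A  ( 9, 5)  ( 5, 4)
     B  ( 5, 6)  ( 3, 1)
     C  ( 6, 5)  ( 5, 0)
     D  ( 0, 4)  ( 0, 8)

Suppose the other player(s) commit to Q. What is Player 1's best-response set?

u_1(A vs Q) = 5
u_1(B vs Q) = 3
u_1(C vs Q) = 5
u_1(D vs Q) = 0
max payoff 5 at {A,C}

P1 best: {A,C}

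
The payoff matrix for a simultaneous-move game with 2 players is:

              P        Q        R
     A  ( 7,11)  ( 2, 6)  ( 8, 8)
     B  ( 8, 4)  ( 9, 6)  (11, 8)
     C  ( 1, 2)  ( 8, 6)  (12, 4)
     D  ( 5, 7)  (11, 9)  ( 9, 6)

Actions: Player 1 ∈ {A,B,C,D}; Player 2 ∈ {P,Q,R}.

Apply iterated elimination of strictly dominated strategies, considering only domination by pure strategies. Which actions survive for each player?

Survivors P1:{B,C,D} P2:{Q,R}

P1 drop A (B beats it: P:8>7 Q:9>2 R:11>8)
P2 drop P (Q beats it: B:6>4 C:6>2 D:9>7)
P1→{B,C,D} P2→{Q,R}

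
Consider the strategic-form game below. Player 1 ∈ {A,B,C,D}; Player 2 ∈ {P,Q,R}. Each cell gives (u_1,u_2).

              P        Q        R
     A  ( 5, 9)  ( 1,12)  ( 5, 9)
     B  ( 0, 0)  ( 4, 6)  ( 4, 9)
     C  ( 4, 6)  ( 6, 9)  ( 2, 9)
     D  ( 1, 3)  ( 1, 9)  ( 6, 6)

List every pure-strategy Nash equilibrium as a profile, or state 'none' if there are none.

(A,P): not NE [P2→Q gives 12>9]
(A,Q): not NE [P1→C gives 6>1]
(A,R): not NE [P1→D gives 6>5; P2→Q gives 12>9]
(B,P): not NE [P1→A gives 5>0; P2→R gives 9>0]
(B,Q): not NE [P1→C gives 6>4; P2→R gives 9>6]
(B,R): not NE [P1→D gives 6>4]
(C,P): not NE [P1→A gives 5>4; P2→R gives 9>6]
(C,Q): NE
(C,R): not NE [P1→D gives 6>2]
(D,P): not NE [P1→A gives 5>1; P2→Q gives 9>3]
(D,Q): not NE [P1→C gives 6>1]
(D,R): not NE [P2→Q gives 9>6]

PSNE = {(C,Q)}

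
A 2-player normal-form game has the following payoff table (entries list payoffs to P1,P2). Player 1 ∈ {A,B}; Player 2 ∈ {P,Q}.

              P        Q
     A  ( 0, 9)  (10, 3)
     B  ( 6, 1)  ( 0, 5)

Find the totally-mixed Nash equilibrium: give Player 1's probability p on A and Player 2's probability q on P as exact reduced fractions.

p=2/5, q=5/8

P1 indiff ⇒ q·0+(1-q)·10 = q·6+(1-q)·0 ⇒ q(-6) = (1-q)(-10) ⇒ q = 5/8
P2 indiff ⇒ p·9+(1-p)·1 = p·3+(1-p)·5 ⇒ p(6) = (1-p)(4) ⇒ p = 2/5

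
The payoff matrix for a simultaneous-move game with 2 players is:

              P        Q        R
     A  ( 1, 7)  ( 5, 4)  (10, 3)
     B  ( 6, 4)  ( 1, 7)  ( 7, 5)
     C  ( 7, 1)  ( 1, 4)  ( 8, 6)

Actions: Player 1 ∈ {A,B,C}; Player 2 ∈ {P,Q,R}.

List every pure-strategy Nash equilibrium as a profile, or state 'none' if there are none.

No pure NE.

(A,P): not NE [P1→C gives 7>1]
(A,Q): not NE [P2→P gives 7>4]
(A,R): not NE [P2→P gives 7>3]
(B,P): not NE [P1→C gives 7>6; P2→Q gives 7>4]
(B,Q): not NE [P1→A gives 5>1]
(B,R): not NE [P1→A gives 10>7; P2→Q gives 7>5]
(C,P): not NE [P2→R gives 6>1]
(C,Q): not NE [P1→A gives 5>1; P2→R gives 6>4]
(C,R): not NE [P1→A gives 10>8]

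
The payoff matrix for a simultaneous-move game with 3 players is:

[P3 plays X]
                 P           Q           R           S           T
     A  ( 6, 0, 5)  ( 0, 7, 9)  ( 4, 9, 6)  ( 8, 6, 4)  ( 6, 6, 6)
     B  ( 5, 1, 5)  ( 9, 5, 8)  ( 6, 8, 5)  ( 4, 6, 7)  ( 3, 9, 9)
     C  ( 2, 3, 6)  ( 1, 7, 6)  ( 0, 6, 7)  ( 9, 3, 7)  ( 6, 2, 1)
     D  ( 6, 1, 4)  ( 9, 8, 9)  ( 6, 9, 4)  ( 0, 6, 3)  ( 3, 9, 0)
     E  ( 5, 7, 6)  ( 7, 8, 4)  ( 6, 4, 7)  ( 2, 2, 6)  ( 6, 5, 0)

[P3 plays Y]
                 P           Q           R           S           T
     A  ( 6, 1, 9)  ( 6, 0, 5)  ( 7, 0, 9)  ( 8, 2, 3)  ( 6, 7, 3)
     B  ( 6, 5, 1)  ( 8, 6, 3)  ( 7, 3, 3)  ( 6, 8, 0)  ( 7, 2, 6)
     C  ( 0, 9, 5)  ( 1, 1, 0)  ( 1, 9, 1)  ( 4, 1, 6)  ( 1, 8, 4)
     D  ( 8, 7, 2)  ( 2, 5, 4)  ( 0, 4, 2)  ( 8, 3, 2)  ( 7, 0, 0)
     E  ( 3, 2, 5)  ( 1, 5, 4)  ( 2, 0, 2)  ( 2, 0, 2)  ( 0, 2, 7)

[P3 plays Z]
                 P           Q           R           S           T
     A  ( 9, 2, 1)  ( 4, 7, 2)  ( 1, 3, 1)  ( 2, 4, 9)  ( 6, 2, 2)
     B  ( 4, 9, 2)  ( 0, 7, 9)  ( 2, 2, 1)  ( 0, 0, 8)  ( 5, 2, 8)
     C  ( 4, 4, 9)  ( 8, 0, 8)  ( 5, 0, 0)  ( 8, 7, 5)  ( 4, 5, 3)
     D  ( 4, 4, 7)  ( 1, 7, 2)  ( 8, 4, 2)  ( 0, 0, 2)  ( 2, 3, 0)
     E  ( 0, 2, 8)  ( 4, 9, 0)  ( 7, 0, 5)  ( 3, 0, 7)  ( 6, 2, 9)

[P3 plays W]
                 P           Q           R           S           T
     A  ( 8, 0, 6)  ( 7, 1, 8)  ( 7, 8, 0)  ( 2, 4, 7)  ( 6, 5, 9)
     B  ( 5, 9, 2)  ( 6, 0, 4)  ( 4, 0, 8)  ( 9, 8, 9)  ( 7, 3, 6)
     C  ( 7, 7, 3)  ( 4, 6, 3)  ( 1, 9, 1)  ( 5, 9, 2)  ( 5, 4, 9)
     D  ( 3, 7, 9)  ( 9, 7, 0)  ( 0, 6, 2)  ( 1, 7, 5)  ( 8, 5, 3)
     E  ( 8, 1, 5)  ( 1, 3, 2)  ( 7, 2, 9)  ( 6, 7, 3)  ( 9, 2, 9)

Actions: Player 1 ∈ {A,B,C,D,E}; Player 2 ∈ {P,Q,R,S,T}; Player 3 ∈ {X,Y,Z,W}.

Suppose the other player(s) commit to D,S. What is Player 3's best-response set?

u_3(X vs D,S) = 3
u_3(Y vs D,S) = 2
u_3(Z vs D,S) = 2
u_3(W vs D,S) = 5
max payoff 5 at {W}

BR_3 = {W}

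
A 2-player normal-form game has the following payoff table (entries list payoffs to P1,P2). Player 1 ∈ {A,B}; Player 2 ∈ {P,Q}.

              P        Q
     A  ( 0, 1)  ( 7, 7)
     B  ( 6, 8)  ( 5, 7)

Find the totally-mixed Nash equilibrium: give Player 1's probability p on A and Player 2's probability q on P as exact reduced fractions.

P1 indiff ⇒ q·0+(1-q)·7 = q·6+(1-q)·5 ⇒ q(-6) = (1-q)(-2) ⇒ q = 1/4
P2 indiff ⇒ p·1+(1-p)·8 = p·7+(1-p)·7 ⇒ p(-6) = (1-p)(-1) ⇒ p = 1/7

(p,q) = (1/7, 1/4)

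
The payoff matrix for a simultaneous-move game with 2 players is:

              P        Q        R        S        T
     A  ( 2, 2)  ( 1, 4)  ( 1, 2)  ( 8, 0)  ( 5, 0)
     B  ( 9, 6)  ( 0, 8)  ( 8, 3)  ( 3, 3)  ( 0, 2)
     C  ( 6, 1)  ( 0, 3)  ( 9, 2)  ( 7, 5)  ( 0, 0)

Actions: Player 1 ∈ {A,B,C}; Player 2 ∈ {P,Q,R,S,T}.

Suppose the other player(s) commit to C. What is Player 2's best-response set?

argmax u_2 = {S}

u_2(P vs C) = 1
u_2(Q vs C) = 3
u_2(R vs C) = 2
u_2(S vs C) = 5
u_2(T vs C) = 0
max payoff 5 at {S}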